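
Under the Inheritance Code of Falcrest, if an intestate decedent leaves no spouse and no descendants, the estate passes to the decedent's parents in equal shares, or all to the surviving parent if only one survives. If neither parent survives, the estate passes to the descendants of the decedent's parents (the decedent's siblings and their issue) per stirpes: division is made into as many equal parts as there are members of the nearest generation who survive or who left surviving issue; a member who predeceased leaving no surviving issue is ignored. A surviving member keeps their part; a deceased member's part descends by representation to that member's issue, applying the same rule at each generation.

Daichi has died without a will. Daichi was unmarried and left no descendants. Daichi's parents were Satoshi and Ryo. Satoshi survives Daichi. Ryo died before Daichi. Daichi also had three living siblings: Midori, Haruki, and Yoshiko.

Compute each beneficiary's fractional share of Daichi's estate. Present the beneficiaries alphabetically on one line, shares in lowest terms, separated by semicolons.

Satoshi 1

Only one parent, Satoshi, survives, so Satoshi takes the entire estate. The siblings take nothing because a surviving parent has priority.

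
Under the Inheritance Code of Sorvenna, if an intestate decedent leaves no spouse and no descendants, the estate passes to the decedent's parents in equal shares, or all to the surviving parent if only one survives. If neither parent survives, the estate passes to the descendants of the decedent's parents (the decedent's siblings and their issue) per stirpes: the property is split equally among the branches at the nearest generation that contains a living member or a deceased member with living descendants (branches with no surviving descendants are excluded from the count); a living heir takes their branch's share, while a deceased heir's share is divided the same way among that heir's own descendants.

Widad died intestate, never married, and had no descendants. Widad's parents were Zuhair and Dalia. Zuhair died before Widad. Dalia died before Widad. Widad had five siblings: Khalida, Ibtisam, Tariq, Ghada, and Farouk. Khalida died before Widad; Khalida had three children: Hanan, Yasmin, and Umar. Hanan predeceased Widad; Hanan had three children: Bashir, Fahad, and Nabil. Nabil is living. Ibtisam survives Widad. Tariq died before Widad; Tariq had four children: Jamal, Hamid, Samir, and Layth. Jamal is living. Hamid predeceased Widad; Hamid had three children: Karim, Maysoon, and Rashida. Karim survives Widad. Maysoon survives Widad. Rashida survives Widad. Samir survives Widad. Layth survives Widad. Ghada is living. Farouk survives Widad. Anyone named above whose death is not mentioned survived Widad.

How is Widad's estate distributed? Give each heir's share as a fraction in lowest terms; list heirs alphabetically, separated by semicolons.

Neither parent survives and there are no descendants, so the estate passes to Widad's siblings and their issue per stirpes.
The estate is divided into 5 equal shares of 1/5 among Khalida, Ibtisam, Tariq, Ghada, Farouk.
Khalida predeceased; the 1/5 allotted to Khalida's branch passes to Khalida's issue by representation.
The 1/5 is divided into 3 equal shares of 1/15 among Hanan, Yasmin, Umar.
Hanan predeceased; the 1/15 allotted to Hanan's branch passes to Hanan's issue by representation.
The 1/15 is divided into 3 equal shares of 1/45 among Bashir, Fahad, Nabil.
Bashir is living and takes 1/45.
Fahad is living and takes 1/45.
Nabil is living and takes 1/45.
Yasmin is living and takes 1/15.
Umar is living and takes 1/15.
Ibtisam is living and takes 1/5.
Tariq predeceased; the 1/5 allotted to Tariq's branch passes to Tariq's issue by representation.
The 1/5 is divided into 4 equal shares of 1/20 among Jamal, Hamid, Samir, Layth.
Jamal is living and takes 1/20.
Hamid predeceased; the 1/20 allotted to Hamid's branch passes to Hamid's issue by representation.
The 1/20 is divided into 3 equal shares of 1/60 among Karim, Maysoon, Rashida.
Karim is living and takes 1/60.
Maysoon is living and takes 1/60.
Rashida is living and takes 1/60.
Samir is living and takes 1/20.
Layth is living and takes 1/20.
Ghada is living and takes 1/5.
Farouk is living and takes 1/5.

Bashir 1/45; Fahad 1/45; Farouk 1/5; Ghada 1/5; Ibtisam 1/5; Jamal 1/20; Karim 1/60; Layth 1/20; Maysoon 1/60; Nabil 1/45; Rashida 1/60; Samir 1/20; Umar 1/15; Yasmin 1/15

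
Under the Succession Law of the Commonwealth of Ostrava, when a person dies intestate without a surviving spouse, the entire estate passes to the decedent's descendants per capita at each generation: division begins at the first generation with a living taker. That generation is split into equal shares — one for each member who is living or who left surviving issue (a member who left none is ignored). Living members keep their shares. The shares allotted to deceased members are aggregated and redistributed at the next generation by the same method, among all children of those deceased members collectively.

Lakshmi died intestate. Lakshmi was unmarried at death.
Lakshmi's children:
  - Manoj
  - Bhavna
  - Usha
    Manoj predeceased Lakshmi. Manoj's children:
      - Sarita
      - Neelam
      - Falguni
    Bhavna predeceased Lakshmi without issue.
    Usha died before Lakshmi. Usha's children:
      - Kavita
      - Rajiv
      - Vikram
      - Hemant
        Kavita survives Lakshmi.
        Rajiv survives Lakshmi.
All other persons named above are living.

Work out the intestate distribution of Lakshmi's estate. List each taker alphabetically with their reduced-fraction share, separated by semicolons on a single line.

There is no surviving spouse, so the entire estate passes to Lakshmi's descendants per capita at each generation.
No one at generation 1 (Manoj, Usha) is living; moving to the next generation.
At generation 2 (Sarita, Neelam, Falguni, Kavita, Rajiv, Vikram, Hemant) there are 7 shares of (1)/7 = 1/7 each.
Living: Sarita, Neelam, Falguni, Kavita, Rajiv, Vikram, and Hemant — each takes 1/7.

Falguni 1/7; Hemant 1/7; Kavita 1/7; Neelam 1/7; Rajiv 1/7; Sarita 1/7; Vikram 1/7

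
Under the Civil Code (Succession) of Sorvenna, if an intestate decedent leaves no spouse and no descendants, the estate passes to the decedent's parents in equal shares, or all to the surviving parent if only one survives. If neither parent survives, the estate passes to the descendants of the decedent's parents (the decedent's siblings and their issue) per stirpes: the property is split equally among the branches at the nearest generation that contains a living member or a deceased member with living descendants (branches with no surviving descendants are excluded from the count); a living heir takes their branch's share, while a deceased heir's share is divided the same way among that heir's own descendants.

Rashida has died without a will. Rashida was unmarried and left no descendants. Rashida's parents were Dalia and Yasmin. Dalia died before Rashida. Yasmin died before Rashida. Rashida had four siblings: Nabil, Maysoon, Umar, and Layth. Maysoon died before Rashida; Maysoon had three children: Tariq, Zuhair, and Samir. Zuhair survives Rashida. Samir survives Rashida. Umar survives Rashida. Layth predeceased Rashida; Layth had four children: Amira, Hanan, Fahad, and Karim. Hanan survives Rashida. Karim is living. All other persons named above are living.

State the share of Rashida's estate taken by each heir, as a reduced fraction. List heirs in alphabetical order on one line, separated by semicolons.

Neither parent survives and there are no descendants, so the estate passes to Rashida's siblings and their issue per stirpes.
The estate is divided into 4 equal shares of 1/4 among Nabil, Maysoon, Umar, Layth.
Nabil is living and takes 1/4.
Maysoon predeceased; the 1/4 allotted to Maysoon's branch passes to Maysoon's issue by representation.
The 1/4 is divided into 3 equal shares of 1/12 among Tariq, Zuhair, Samir.
Tariq is living and takes 1/12.
Zuhair is living and takes 1/12.
Samir is living and takes 1/12.
Umar is living and takes 1/4.
Layth predeceased; the 1/4 allotted to Layth's branch passes to Layth's issue by representation.
The 1/4 is divided into 4 equal shares of 1/16 among Amira, Hanan, Fahad, Karim.
Amira is living and takes 1/16.
Hanan is living and takes 1/16.
Fahad is living and takes 1/16.
Karim is living and takes 1/16.

Amira 1/16; Fahad 1/16; Hanan 1/16; Karim 1/16; Nabil 1/4; Samir 1/12; Tariq 1/12; Umar 1/4; Zuhair 1/12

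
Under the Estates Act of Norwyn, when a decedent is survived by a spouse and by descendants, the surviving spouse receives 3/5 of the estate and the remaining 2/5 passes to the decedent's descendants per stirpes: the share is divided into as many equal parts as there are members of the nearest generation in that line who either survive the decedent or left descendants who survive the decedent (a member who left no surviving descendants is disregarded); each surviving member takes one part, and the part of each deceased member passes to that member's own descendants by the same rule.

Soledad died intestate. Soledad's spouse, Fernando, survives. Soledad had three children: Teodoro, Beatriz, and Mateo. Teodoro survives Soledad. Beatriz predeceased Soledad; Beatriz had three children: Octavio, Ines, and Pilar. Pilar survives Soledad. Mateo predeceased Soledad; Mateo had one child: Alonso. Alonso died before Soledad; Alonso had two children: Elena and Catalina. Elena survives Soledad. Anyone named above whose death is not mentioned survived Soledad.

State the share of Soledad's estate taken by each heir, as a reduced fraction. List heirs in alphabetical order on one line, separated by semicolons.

Catalina 1/15; Elena 1/15; Fernando 3/5; Ines 2/45; Octavio 2/45; Pilar 2/45; Teodoro 2/15

Fernando, as surviving spouse, takes 3/5.
The remaining 2/5 passes to Soledad's descendants per stirpes.
The 2/5 is divided into 3 equal shares of 2/15 among Teodoro, Beatriz, Mateo.
Teodoro is living and takes 2/15.
Beatriz predeceased; the 2/15 allotted to Beatriz's branch passes to Beatriz's issue by representation.
The 2/15 is divided into 3 equal shares of 2/45 among Octavio, Ines, Pilar.
Octavio is living and takes 2/45.
Ines is living and takes 2/45.
Pilar is living and takes 2/45.
Mateo predeceased; the 2/15 allotted to Mateo's branch passes to Mateo's issue by representation.
Alonso's line is the sole branch at this level, so the full 2/15 passes to Alonso's issue by representation.
The 2/15 is divided into 2 equal shares of 1/15 among Elena, Catalina.
Elena is living and takes 1/15.
Catalina is living and takes 1/15.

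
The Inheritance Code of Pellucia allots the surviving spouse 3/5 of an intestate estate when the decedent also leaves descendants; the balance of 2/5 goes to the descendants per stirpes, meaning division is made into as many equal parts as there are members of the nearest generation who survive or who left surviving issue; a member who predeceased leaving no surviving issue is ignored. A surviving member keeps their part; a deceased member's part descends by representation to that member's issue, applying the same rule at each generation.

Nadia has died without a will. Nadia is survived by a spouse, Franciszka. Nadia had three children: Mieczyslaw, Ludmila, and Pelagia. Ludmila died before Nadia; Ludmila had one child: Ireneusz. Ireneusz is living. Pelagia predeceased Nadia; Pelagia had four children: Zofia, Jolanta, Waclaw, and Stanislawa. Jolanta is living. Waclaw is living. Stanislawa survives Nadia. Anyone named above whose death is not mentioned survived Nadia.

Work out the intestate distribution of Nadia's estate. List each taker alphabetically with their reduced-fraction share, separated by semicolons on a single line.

Franciszka 3/5; Ireneusz 2/15; Jolanta 1/30; Mieczyslaw 2/15; Stanislawa 1/30; Waclaw 1/30; Zofia 1/30

Franciszka, as surviving spouse, takes 3/5.
The remaining 2/5 passes to Nadia's descendants per stirpes.
The 2/5 is divided into 3 equal shares of 2/15 among Mieczyslaw, Ludmila, Pelagia.
Mieczyslaw is living and takes 2/15.
Ludmila predeceased; the 2/15 allotted to Ludmila's branch passes to Ludmila's issue by representation.
Ireneusz is the sole taker at this level and receives the full 2/15.
Pelagia predeceased; the 2/15 allotted to Pelagia's branch passes to Pelagia's issue by representation.
The 2/15 is divided into 4 equal shares of 1/30 among Zofia, Jolanta, Waclaw, Stanislawa.
Zofia is living and takes 1/30.
Jolanta is living and takes 1/30.
Waclaw is living and takes 1/30.
Stanislawa is living and takes 1/30.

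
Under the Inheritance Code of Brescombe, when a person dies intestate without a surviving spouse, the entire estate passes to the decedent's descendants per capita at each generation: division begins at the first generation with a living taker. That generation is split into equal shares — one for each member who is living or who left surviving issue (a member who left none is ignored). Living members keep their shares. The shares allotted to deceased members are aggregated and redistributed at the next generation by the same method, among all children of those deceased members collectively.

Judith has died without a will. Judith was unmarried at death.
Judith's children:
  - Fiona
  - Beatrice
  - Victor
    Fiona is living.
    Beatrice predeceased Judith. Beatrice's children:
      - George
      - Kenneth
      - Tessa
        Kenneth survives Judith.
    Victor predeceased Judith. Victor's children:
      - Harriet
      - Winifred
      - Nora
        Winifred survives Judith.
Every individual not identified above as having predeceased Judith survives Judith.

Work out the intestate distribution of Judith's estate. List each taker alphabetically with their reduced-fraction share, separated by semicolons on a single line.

There is no surviving spouse, so the entire estate passes to Judith's descendants per capita at each generation.
At generation 1 (Fiona, Beatrice, Victor) there are 3 shares of (1)/3 = 1/3 each.
Living: Fiona — each takes 1/3.
Deceased: Beatrice and Victor. Their combined 2/3 is pooled and carried to generation 2.
At generation 2 (George, Kenneth, Tessa, Harriet, Winifred, Nora) there are 6 shares of (2/3)/6 = 1/9 each.
Living: George, Kenneth, Tessa, Harriet, Winifred, and Nora — each takes 1/9.

Fiona 1/3; George 1/9; Harriet 1/9; Kenneth 1/9; Nora 1/9; Tessa 1/9; Winifred 1/9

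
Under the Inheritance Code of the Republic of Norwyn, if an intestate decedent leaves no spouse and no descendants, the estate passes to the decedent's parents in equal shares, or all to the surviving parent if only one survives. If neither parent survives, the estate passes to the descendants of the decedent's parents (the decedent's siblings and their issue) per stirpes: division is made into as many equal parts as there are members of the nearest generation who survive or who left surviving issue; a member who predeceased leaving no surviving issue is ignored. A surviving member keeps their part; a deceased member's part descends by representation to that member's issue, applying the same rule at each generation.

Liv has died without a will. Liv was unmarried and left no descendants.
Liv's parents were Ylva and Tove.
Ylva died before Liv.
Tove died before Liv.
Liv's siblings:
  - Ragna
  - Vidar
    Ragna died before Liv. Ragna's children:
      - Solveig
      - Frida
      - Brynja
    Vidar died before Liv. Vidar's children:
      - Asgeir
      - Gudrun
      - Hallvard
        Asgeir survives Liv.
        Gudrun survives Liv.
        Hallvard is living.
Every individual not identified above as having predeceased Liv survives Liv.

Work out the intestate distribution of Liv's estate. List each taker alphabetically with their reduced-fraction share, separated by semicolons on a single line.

Neither parent survives and there are no descendants, so the estate passes to Liv's siblings and their issue per stirpes.
The estate is divided into 2 equal shares of 1/2 among Ragna, Vidar.
Ragna predeceased; the 1/2 allotted to Ragna's branch passes to Ragna's issue by representation.
The 1/2 is divided into 3 equal shares of 1/6 among Solveig, Frida, Brynja.
Solveig is living and takes 1/6.
Frida is living and takes 1/6.
Brynja is living and takes 1/6.
Vidar predeceased; the 1/2 allotted to Vidar's branch passes to Vidar's issue by representation.
The 1/2 is divided into 3 equal shares of 1/6 among Asgeir, Gudrun, Hallvard.
Asgeir is living and takes 1/6.
Gudrun is living and takes 1/6.
Hallvard is living and takes 1/6.

Asgeir 1/6; Brynja 1/6; Frida 1/6; Gudrun 1/6; Hallvard 1/6; Solveig 1/6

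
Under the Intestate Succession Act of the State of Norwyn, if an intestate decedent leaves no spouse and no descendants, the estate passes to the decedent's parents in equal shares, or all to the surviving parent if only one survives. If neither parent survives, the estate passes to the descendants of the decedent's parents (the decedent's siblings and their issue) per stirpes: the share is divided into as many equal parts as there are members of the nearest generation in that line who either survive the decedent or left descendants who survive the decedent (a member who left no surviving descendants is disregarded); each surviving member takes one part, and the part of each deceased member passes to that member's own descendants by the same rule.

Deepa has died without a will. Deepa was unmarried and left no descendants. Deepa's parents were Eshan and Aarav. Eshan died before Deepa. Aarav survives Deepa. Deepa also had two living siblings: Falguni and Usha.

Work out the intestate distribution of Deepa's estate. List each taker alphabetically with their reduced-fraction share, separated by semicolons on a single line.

Only one parent, Aarav, survives, so Aarav takes the entire estate. The siblings take nothing because a surviving parent has priority.

Aarav 1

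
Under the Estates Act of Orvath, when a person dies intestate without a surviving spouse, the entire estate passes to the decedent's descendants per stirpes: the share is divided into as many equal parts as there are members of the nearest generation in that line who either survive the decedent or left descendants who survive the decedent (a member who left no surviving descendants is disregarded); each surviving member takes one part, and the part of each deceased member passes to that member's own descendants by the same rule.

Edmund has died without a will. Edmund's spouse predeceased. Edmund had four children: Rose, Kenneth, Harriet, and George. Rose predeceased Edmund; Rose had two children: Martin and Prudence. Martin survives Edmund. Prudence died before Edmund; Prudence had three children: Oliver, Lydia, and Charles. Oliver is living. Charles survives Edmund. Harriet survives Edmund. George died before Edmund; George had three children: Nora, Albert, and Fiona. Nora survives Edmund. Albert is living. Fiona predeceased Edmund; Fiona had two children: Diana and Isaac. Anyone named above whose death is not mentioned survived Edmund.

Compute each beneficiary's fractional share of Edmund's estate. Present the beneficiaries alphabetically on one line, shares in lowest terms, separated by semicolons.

Albert 1/12; Charles 1/24; Diana 1/24; Harriet 1/4; Isaac 1/24; Kenneth 1/4; Lydia 1/24; Martin 1/8; Nora 1/12; Oliver 1/24

There is no surviving spouse, so the entire estate passes to Edmund's descendants per stirpes.
The estate is divided into 4 equal shares of 1/4 among Rose, Kenneth, Harriet, George.
Rose predeceased; the 1/4 allotted to Rose's branch passes to Rose's issue by representation.
The 1/4 is divided into 2 equal shares of 1/8 among Martin, Prudence.
Martin is living and takes 1/8.
Prudence predeceased; the 1/8 allotted to Prudence's branch passes to Prudence's issue by representation.
The 1/8 is divided into 3 equal shares of 1/24 among Oliver, Lydia, Charles.
Oliver is living and takes 1/24.
Lydia is living and takes 1/24.
Charles is living and takes 1/24.
Kenneth is living and takes 1/4.
Harriet is living and takes 1/4.
George predeceased; the 1/4 allotted to George's branch passes to George's issue by representation.
The 1/4 is divided into 3 equal shares of 1/12 among Nora, Albert, Fiona.
Nora is living and takes 1/12.
Albert is living and takes 1/12.
Fiona predeceased; the 1/12 allotted to Fiona's branch passes to Fiona's issue by representation.
The 1/12 is divided into 2 equal shares of 1/24 among Diana, Isaac.
Diana is living and takes 1/24.
Isaac is living and takes 1/24.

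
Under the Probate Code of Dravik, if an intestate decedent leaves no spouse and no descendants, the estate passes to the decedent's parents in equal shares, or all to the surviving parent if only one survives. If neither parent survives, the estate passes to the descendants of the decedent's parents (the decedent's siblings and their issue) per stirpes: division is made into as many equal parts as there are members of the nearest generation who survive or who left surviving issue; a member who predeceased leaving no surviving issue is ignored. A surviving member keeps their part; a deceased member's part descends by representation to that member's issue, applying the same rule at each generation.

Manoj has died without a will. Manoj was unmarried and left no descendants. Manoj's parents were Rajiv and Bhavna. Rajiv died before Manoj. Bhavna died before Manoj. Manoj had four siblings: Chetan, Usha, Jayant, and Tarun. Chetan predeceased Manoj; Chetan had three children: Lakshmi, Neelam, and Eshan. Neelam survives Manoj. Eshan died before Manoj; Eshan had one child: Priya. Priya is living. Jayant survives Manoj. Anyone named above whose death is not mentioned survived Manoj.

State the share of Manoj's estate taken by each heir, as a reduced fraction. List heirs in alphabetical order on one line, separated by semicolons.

Jayant 1/4; Lakshmi 1/12; Neelam 1/12; Priya 1/12; Tarun 1/4; Usha 1/4

Neither parent survives and there are no descendants, so the estate passes to Manoj's siblings and their issue per stirpes.
The estate is divided into 4 equal shares of 1/4 among Chetan, Usha, Jayant, Tarun.
Chetan predeceased; the 1/4 allotted to Chetan's branch passes to Chetan's issue by representation.
The 1/4 is divided into 3 equal shares of 1/12 among Lakshmi, Neelam, Eshan.
Lakshmi is living and takes 1/12.
Neelam is living and takes 1/12.
Eshan predeceased; the 1/12 allotted to Eshan's branch passes to Eshan's issue by representation.
Priya is the sole taker at this level and receives the full 1/12.
Usha is living and takes 1/4.
Jayant is living and takes 1/4.
Tarun is living and takes 1/4.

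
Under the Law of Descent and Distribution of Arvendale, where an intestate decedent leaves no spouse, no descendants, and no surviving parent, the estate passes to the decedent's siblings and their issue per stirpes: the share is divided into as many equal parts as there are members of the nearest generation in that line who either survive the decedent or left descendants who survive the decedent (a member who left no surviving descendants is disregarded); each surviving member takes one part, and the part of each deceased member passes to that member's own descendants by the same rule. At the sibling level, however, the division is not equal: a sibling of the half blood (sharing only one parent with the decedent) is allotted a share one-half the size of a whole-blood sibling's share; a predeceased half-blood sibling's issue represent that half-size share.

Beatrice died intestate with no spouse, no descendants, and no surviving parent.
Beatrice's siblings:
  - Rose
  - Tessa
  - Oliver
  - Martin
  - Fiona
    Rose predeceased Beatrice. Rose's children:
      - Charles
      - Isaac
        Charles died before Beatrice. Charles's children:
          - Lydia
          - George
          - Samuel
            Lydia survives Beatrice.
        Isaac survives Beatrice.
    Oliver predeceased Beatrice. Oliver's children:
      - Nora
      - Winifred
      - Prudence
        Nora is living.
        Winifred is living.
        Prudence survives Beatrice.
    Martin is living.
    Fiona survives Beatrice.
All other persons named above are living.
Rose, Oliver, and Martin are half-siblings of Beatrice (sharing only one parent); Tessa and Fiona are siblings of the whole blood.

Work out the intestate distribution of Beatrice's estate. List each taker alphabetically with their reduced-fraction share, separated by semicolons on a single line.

No spouse, descendants, or parent survives, so the estate passes to Beatrice's siblings per stirpes.
Half-blood siblings count for one-half the weight of whole-blood siblings at the initial division.
Dividing 1 in proportion to weights (total weight 7/2): Rose (weight 1/2) → 1/7; Tessa (weight 1) → 2/7; Oliver (weight 1/2) → 1/7; Martin (weight 1/2) → 1/7; Fiona (weight 1) → 2/7.
Rose predeceased; the 1/7 allotted to Rose's branch passes to Rose's issue by representation.
The 1/7 is divided into 2 equal shares of 1/14 among Charles, Isaac.
Charles predeceased; the 1/14 allotted to Charles's branch passes to Charles's issue by representation.
The 1/14 is divided into 3 equal shares of 1/42 among Lydia, George, Samuel.
Lydia is living and takes 1/42.
George is living and takes 1/42.
Samuel is living and takes 1/42.
Isaac is living and takes 1/14.
Tessa is living and takes 2/7.
Oliver predeceased; the 1/7 allotted to Oliver's branch passes to Oliver's issue by representation.
The 1/7 is divided into 3 equal shares of 1/21 among Nora, Winifred, Prudence.
Nora is living and takes 1/21.
Winifred is living and takes 1/21.
Prudence is living and takes 1/21.
Martin is living and takes 1/7.
Fiona is living and takes 2/7.

Fiona 2/7; George 1/42; Isaac 1/14; Lydia 1/42; Martin 1/7; Nora 1/21; Prudence 1/21; Samuel 1/42; Tessa 2/7; Winifred 1/21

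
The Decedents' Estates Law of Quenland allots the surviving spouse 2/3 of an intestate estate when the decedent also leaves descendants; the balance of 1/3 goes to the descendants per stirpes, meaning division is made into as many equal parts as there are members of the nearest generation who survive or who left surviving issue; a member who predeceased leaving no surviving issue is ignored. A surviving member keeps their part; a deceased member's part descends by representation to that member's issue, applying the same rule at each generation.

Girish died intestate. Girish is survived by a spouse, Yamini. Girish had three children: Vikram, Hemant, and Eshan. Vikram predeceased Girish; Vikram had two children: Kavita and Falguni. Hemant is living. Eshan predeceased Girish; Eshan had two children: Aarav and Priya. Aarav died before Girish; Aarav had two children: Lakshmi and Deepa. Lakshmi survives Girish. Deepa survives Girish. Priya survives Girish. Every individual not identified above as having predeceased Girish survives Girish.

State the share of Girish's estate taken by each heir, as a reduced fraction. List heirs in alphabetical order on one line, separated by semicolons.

Yamini, as surviving spouse, takes 2/3.
The remaining 1/3 passes to Girish's descendants per stirpes.
The 1/3 is divided into 3 equal shares of 1/9 among Vikram, Hemant, Eshan.
Vikram predeceased; the 1/9 allotted to Vikram's branch passes to Vikram's issue by representation.
The 1/9 is divided into 2 equal shares of 1/18 among Kavita, Falguni.
Kavita is living and takes 1/18.
Falguni is living and takes 1/18.
Hemant is living and takes 1/9.
Eshan predeceased; the 1/9 allotted to Eshan's branch passes to Eshan's issue by representation.
The 1/9 is divided into 2 equal shares of 1/18 among Aarav, Priya.
Aarav predeceased; the 1/18 allotted to Aarav's branch passes to Aarav's issue by representation.
The 1/18 is divided into 2 equal shares of 1/36 among Lakshmi, Deepa.
Lakshmi is living and takes 1/36.
Deepa is living and takes 1/36.
Priya is living and takes 1/18.

Deepa 1/36; Falguni 1/18; Hemant 1/9; Kavita 1/18; Lakshmi 1/36; Priya 1/18; Yamini 2/3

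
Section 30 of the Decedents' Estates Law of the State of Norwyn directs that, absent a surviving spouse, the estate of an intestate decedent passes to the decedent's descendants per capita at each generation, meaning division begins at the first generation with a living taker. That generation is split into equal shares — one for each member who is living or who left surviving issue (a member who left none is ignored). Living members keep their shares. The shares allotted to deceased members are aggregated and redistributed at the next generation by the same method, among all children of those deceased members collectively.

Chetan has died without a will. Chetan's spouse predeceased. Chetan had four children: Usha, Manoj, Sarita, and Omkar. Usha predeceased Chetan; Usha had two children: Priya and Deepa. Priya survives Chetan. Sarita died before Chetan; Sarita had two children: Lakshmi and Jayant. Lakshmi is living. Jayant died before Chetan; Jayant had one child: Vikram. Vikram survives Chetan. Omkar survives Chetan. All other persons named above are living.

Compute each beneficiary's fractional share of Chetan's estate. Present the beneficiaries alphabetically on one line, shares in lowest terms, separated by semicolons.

There is no surviving spouse, so the entire estate passes to Chetan's descendants per capita at each generation.
At generation 1 (Usha, Manoj, Sarita, Omkar) there are 4 shares of (1)/4 = 1/4 each.
Living: Manoj and Omkar — each takes 1/4.
Deceased: Usha and Sarita. Their combined 1/2 is pooled and carried to generation 2.
At generation 2 (Priya, Deepa, Lakshmi, Jayant) there are 4 shares of (1/2)/4 = 1/8 each.
Living: Priya, Deepa, and Lakshmi — each takes 1/8.
Deceased: Jayant. That 1/8 share is carried to generation 3.
At generation 3 (Vikram) there are 1 shares of (1/8)/1 = 1/8 each.
Living: Vikram — each takes 1/8.

Deepa 1/8; Lakshmi 1/8; Manoj 1/4; Omkar 1/4; Priya 1/8; Vikram 1/8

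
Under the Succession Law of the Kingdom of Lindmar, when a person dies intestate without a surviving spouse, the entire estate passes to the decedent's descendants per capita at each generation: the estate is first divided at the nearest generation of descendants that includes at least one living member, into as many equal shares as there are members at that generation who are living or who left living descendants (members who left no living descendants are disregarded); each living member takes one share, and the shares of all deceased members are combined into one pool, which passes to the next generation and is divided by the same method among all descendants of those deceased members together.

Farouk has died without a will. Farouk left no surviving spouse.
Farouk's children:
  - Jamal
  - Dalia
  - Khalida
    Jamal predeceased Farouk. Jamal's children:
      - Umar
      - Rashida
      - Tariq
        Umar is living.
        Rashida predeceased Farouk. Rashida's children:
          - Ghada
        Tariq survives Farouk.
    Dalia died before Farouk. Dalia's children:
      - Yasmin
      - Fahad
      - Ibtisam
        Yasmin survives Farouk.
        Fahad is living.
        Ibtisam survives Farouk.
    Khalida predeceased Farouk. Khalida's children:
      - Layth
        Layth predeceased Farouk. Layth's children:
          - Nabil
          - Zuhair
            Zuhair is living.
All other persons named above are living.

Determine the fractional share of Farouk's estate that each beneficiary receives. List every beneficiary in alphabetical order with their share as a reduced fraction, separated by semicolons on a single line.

There is no surviving spouse, so the entire estate passes to Farouk's descendants per capita at each generation.
No one at generation 1 (Jamal, Dalia, Khalida) is living; moving to the next generation.
At generation 2 (Umar, Rashida, Tariq, Yasmin, Fahad, Ibtisam, Layth) there are 7 shares of (1)/7 = 1/7 each.
Living: Umar, Tariq, Yasmin, Fahad, and Ibtisam — each takes 1/7.
Deceased: Rashida and Layth. Their combined 2/7 is pooled and carried to generation 3.
At generation 3 (Ghada, Nabil, Zuhair) there are 3 shares of (2/7)/3 = 2/21 each.
Living: Ghada, Nabil, and Zuhair — each takes 2/21.

Fahad 1/7; Ghada 2/21; Ibtisam 1/7; Nabil 2/21; Tariq 1/7; Umar 1/7; Yasmin 1/7; Zuhair 2/21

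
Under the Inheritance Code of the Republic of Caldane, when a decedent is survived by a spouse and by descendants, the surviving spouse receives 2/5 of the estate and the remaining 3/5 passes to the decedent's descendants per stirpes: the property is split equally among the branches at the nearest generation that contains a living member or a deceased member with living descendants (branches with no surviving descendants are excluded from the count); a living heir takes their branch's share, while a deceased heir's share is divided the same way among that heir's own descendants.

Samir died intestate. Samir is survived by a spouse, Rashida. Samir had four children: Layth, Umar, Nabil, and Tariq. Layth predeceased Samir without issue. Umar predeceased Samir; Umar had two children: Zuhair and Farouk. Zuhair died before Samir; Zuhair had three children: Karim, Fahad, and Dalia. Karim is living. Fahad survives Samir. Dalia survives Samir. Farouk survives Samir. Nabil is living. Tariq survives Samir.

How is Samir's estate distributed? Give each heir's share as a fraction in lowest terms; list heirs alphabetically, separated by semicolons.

Rashida, as surviving spouse, takes 2/5.
The remaining 3/5 passes to Samir's descendants per stirpes.
Layth left no surviving issue, so that branch lapses and is disregarded.
The 3/5 is divided into 3 equal shares of 1/5 among Umar, Nabil, Tariq.
Umar predeceased; the 1/5 allotted to Umar's branch passes to Umar's issue by representation.
The 1/5 is divided into 2 equal shares of 1/10 among Zuhair, Farouk.
Zuhair predeceased; the 1/10 allotted to Zuhair's branch passes to Zuhair's issue by representation.
The 1/10 is divided into 3 equal shares of 1/30 among Karim, Fahad, Dalia.
Karim is living and takes 1/30.
Fahad is living and takes 1/30.
Dalia is living and takes 1/30.
Farouk is living and takes 1/10.
Nabil is living and takes 1/5.
Tariq is living and takes 1/5.

Dalia 1/30; Fahad 1/30; Farouk 1/10; Karim 1/30; Nabil 1/5; Rashida 2/5; Tariq 1/5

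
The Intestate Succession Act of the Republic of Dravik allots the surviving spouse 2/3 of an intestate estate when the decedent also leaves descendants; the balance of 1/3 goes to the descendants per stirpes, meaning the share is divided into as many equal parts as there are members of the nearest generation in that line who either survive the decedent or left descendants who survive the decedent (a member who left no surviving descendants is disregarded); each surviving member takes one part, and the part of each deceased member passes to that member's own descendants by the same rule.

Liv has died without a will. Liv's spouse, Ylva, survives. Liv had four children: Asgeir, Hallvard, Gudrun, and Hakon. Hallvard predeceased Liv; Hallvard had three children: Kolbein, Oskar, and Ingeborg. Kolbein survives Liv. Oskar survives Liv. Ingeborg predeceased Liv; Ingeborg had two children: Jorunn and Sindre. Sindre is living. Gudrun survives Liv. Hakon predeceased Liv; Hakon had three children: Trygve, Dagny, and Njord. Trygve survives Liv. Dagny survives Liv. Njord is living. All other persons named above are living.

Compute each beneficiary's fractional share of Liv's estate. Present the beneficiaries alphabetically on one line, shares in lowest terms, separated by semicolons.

Ylva, as surviving spouse, takes 2/3.
The remaining 1/3 passes to Liv's descendants per stirpes.
The 1/3 is divided into 4 equal shares of 1/12 among Asgeir, Hallvard, Gudrun, Hakon.
Asgeir is living and takes 1/12.
Hallvard predeceased; the 1/12 allotted to Hallvard's branch passes to Hallvard's issue by representation.
The 1/12 is divided into 3 equal shares of 1/36 among Kolbein, Oskar, Ingeborg.
Kolbein is living and takes 1/36.
Oskar is living and takes 1/36.
Ingeborg predeceased; the 1/36 allotted to Ingeborg's branch passes to Ingeborg's issue by representation.
The 1/36 is divided into 2 equal shares of 1/72 among Jorunn, Sindre.
Jorunn is living and takes 1/72.
Sindre is living and takes 1/72.
Gudrun is living and takes 1/12.
Hakon predeceased; the 1/12 allotted to Hakon's branch passes to Hakon's issue by representation.
The 1/12 is divided into 3 equal shares of 1/36 among Trygve, Dagny, Njord.
Trygve is living and takes 1/36.
Dagny is living and takes 1/36.
Njord is living and takes 1/36.

Asgeir 1/12; Dagny 1/36; Gudrun 1/12; Jorunn 1/72; Kolbein 1/36; Njord 1/36; Oskar 1/36; Sindre 1/72; Trygve 1/36; Ylva 2/3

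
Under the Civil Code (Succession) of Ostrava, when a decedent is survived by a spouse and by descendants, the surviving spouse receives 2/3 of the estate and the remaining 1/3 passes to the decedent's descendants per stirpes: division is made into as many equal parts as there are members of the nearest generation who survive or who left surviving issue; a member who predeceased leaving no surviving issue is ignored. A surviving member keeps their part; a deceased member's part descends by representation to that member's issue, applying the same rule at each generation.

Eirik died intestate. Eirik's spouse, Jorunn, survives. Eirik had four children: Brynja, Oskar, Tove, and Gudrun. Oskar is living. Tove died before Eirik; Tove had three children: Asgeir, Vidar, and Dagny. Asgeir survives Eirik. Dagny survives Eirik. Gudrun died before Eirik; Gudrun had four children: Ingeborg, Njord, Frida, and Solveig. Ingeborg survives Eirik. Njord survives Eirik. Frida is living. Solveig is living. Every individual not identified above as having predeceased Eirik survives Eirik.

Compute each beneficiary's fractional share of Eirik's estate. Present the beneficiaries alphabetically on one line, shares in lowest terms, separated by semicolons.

Asgeir 1/36; Brynja 1/12; Dagny 1/36; Frida 1/48; Ingeborg 1/48; Jorunn 2/3; Njord 1/48; Oskar 1/12; Solveig 1/48; Vidar 1/36

Jorunn, as surviving spouse, takes 2/3.
The remaining 1/3 passes to Eirik's descendants per stirpes.
The 1/3 is divided into 4 equal shares of 1/12 among Brynja, Oskar, Tove, Gudrun.
Brynja is living and takes 1/12.
Oskar is living and takes 1/12.
Tove predeceased; the 1/12 allotted to Tove's branch passes to Tove's issue by representation.
The 1/12 is divided into 3 equal shares of 1/36 among Asgeir, Vidar, Dagny.
Asgeir is living and takes 1/36.
Vidar is living and takes 1/36.
Dagny is living and takes 1/36.
Gudrun predeceased; the 1/12 allotted to Gudrun's branch passes to Gudrun's issue by representation.
The 1/12 is divided into 4 equal shares of 1/48 among Ingeborg, Njord, Frida, Solveig.
Ingeborg is living and takes 1/48.
Njord is living and takes 1/48.
Frida is living and takes 1/48.
Solveig is living and takes 1/48.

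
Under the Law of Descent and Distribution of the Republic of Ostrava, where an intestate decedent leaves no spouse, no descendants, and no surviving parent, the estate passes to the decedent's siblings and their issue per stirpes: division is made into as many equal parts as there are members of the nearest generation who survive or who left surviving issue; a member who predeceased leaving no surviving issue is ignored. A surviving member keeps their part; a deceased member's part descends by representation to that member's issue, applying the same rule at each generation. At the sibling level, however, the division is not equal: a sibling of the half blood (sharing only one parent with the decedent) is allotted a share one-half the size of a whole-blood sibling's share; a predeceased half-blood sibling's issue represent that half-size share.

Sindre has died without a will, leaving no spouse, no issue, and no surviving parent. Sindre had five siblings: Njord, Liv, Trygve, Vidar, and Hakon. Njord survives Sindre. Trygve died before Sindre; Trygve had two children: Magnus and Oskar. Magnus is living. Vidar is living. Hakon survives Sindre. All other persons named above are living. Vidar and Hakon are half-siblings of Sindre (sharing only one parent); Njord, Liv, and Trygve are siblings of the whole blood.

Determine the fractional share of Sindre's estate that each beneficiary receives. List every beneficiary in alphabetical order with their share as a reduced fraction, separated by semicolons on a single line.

Hakon 1/8; Liv 1/4; Magnus 1/8; Njord 1/4; Oskar 1/8; Vidar 1/8

No spouse, descendants, or parent survives, so the estate passes to Sindre's siblings per stirpes.
Half-blood siblings count for one-half the weight of whole-blood siblings at the initial division.
Dividing 1 in proportion to weights (total weight 4): Njord (weight 1) → 1/4; Liv (weight 1) → 1/4; Trygve (weight 1) → 1/4; Vidar (weight 1/2) → 1/8; Hakon (weight 1/2) → 1/8.
Njord is living and takes 1/4.
Liv is living and takes 1/4.
Trygve predeceased; the 1/4 allotted to Trygve's branch passes to Trygve's issue by representation.
The 1/4 is divided into 2 equal shares of 1/8 among Magnus, Oskar.
Magnus is living and takes 1/8.
Oskar is living and takes 1/8.
Vidar is living and takes 1/8.
Hakon is living and takes 1/8.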